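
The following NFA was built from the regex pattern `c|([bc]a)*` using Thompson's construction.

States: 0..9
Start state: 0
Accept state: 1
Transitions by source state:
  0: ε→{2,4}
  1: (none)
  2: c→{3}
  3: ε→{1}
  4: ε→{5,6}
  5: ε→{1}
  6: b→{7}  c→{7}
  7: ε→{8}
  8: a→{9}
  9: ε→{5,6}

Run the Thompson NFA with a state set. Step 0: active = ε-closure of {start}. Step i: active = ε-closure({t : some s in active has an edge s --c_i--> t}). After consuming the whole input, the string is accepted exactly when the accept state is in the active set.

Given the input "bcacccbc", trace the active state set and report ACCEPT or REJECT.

Answer: REJECT

Trace:
initial (ε-close {0}): {0,1,2,4,5,6}
'b' @ 1: {7,8}
'c' @ 2: {}  — no active states
rest 'acccbc' ignored (set empty)
after full input: {}  (accept=1 not in)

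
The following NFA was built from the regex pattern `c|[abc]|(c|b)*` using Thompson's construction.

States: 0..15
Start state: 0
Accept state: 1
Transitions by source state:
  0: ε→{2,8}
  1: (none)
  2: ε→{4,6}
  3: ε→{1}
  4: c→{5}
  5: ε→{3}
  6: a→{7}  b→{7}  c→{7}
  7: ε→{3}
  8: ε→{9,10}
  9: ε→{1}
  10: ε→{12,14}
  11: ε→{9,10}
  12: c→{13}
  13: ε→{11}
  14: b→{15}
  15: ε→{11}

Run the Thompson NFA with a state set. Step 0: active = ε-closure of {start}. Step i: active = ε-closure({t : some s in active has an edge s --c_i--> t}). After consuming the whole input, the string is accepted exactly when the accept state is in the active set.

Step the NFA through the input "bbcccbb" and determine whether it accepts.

start: ε-closure({0}) = {0,1,2,4,6,8,9,10,12,14}
'b' @ 1: {1,3,7,9,10,11,12,14,15}  ✓accept
'b' @ 2: {1,9,10,11,12,14,15}  ✓accept
'c' @ 3: {1,9,10,11,12,13,14}  ✓accept
'c' @ 4: {1,9,10,11,12,13,14}  ✓accept
'c' @ 5: {1,9,10,11,12,13,14}  ✓accept
'b' @ 6: {1,9,10,11,12,14,15}  ✓accept
'b' @ 7: {1,9,10,11,12,14,15}  ✓accept
after full input: {1,9,10,11,12,14,15}  (accept=1 in)

Answer: ACCEPT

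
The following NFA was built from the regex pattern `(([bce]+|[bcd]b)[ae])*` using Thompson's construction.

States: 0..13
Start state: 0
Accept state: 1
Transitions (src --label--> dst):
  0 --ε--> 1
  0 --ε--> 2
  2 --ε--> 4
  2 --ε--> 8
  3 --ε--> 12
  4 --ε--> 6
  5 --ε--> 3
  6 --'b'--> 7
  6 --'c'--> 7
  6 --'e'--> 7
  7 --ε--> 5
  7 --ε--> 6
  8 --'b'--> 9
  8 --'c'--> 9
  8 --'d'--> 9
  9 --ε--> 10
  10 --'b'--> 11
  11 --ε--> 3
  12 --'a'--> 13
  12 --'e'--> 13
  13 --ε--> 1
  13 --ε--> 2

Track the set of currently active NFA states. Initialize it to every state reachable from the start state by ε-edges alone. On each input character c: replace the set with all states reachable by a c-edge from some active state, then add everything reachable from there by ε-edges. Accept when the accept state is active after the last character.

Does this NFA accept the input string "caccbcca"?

Answer: ACCEPT

Derivation:
start: ε-closure({0}) = {0,1,2,4,6,8}
'c' @ 1: {3,5,6,7,9,10,12}
'a' @ 2: {1,2,4,6,8,13}  (accept∈set)
'c' @ 3: {3,5,6,7,9,10,12}
'c' @ 4: {3,5,6,7,12}
'b' @ 5: {3,5,6,7,12}
'c' @ 6: {3,5,6,7,12}
'c' @ 7: {3,5,6,7,12}
'a' @ 8: {1,2,4,6,8,13}  (accept∈set)
end set {1,2,4,6,8,13} — state 1 in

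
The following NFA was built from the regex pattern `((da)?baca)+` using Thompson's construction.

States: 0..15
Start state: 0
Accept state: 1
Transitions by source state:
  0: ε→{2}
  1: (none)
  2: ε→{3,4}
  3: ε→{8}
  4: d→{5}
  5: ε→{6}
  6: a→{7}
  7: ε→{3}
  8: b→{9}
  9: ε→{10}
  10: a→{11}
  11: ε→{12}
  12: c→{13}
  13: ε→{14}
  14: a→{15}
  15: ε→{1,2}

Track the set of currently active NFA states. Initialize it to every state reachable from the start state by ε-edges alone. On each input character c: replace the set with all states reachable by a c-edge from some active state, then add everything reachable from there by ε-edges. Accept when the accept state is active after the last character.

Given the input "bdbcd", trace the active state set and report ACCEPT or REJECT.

initial (ε-close {0}): {0,2,3,4,8}
'b' @ 1: {9,10}
'd' @ 2: {}  — dead — no transitions
rest 'bcd' ignored (set empty)
end set {} — state 1 not in

Answer: REJECT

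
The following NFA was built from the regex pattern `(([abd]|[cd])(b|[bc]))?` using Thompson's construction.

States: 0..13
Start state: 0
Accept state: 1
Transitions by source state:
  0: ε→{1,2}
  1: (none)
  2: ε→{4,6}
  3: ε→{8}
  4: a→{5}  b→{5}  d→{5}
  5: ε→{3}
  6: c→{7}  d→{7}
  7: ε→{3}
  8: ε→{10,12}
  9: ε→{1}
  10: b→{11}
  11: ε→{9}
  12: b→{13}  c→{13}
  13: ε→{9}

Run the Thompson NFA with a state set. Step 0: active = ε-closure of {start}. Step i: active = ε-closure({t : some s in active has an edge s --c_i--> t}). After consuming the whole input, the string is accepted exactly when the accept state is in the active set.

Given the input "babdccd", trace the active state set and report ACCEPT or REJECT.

S₀ = ε-closure({0}) = {0,1,2,4,6}
'b' @ 1: {3,5,8,10,12}
'a' @ 2: {}  — dead — no transitions
rest 'bdccd' ignored (set empty)
end set {} — state 1 not in

Answer: REJECT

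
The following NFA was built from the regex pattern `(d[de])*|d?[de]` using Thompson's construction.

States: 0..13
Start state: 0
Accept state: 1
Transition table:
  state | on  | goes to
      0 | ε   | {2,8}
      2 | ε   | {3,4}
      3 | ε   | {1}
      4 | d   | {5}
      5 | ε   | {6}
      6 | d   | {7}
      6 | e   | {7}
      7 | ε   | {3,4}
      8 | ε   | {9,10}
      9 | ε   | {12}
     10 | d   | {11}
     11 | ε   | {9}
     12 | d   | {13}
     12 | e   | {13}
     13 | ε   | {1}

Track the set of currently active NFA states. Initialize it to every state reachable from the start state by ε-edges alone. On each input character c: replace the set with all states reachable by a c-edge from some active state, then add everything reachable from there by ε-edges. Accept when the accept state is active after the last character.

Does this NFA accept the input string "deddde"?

S₀ = ε-closure({0}) = {0,1,2,3,4,8,9,10,12}
'd' @ 1: {1,5,6,9,11,12,13}  (accept∈set)
'e' @ 2: {1,3,4,7,13}  (accept∈set)
'd' @ 3: {5,6}
'd' @ 4: {1,3,4,7}  (accept∈set)
'd' @ 5: {5,6}
'e' @ 6: {1,3,4,7}  (accept∈set)
end set {1,3,4,7} — state 1 in

Answer: ACCEPT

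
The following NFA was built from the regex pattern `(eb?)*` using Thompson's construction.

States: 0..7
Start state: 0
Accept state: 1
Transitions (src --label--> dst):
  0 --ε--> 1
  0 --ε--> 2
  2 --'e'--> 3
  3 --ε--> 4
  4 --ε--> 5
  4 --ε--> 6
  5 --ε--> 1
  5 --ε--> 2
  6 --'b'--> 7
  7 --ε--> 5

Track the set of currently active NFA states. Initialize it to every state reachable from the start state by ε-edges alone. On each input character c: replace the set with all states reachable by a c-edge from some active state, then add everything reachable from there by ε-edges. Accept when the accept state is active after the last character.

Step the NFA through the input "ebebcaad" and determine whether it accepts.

initial (ε-close {0}): {0,1,2}
'e' @ 1: {1,2,3,4,5,6}  [accepting]
'b' @ 2: {1,2,5,7}  [accepting]
'e' @ 3: {1,2,3,4,5,6}  [accepting]
'b' @ 4: {1,2,5,7}  [accepting]
'c' @ 5: {}  — dead — no transitions
rest 'aad' ignored (set empty)
final: {}; accept 1 not in set

Answer: REJECT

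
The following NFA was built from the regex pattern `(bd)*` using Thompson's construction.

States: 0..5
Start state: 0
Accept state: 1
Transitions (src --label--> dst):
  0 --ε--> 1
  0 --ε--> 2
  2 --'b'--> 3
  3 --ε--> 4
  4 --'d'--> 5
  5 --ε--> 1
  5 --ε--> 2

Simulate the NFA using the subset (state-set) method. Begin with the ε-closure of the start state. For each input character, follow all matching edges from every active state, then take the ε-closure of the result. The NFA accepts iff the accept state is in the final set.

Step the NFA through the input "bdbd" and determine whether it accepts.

S₀ = ε-closure({0}) = {0,1,2}
'b' @ 1: {3,4}
'd' @ 2: {1,2,5}  ✓accept
'b' @ 3: {3,4}
'd' @ 4: {1,2,5}  ✓accept
end set {1,2,5} — state 1 in

Answer: ACCEPT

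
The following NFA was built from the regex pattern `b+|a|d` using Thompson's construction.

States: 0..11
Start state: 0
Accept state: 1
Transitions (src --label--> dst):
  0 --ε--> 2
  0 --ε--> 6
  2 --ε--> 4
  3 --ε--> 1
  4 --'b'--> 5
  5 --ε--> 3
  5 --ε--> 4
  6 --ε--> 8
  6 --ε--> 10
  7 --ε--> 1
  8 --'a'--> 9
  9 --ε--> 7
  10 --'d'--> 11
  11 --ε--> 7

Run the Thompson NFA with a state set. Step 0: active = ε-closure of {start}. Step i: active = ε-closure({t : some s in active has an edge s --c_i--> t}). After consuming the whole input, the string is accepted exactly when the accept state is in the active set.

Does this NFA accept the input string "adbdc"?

initial (ε-close {0}): {0,2,4,6,8,10}
'a' @ 1: {1,7,9}  ✓accept
'd' @ 2: {}  — state set empty
rest 'bdc' ignored (set empty)
final: {}; accept 1 not in set

Answer: REJECT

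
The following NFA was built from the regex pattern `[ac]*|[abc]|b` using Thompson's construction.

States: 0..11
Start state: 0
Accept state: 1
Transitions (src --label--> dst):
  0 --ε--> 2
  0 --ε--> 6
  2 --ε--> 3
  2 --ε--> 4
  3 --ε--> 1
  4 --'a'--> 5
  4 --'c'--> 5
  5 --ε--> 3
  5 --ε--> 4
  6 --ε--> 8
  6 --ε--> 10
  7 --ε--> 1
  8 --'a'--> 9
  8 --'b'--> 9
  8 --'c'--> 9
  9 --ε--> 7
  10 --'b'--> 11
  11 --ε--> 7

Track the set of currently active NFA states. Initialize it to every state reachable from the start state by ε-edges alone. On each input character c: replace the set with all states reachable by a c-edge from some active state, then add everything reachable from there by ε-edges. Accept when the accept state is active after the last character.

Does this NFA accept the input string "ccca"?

initial (ε-close {0}): {0,1,2,3,4,6,8,10}
'c' @ 1: {1,3,4,5,7,9}  ✓accept
'c' @ 2: {1,3,4,5}  ✓accept
'c' @ 3: {1,3,4,5}  ✓accept
'a' @ 4: {1,3,4,5}  ✓accept
final: {1,3,4,5}; accept 1 in set

Answer: ACCEPT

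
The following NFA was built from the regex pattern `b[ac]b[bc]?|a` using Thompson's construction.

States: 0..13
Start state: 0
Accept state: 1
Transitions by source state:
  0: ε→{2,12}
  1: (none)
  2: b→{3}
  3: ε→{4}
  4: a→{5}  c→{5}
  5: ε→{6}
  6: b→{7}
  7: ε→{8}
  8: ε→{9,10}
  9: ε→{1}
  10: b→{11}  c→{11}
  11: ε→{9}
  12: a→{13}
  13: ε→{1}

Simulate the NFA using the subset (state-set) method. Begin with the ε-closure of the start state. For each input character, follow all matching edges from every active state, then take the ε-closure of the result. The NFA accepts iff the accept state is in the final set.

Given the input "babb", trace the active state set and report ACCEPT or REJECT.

initial (ε-close {0}): {0,2,12}
'b' @ 1: {3,4}
'a' @ 2: {5,6}
'b' @ 3: {1,7,8,9,10}  (accept∈set)
'b' @ 4: {1,9,11}  (accept∈set)
end set {1,9,11} — state 1 in

Answer: ACCEPT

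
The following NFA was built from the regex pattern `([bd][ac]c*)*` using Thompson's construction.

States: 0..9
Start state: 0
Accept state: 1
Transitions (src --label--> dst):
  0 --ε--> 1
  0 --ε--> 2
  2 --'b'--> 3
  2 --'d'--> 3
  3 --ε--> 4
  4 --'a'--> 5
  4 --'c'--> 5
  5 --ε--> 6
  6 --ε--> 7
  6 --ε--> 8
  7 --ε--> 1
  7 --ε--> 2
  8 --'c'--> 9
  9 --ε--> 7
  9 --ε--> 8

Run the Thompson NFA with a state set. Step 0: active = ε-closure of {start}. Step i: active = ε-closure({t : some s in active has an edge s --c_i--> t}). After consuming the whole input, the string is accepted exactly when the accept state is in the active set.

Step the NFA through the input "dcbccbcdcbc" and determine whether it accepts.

S₀ = ε-closure({0}) = {0,1,2}
'd' @ 1: {3,4}
'c' @ 2: {1,2,5,6,7,8}  [accepting]
'b' @ 3: {3,4}
'c' @ 4: {1,2,5,6,7,8}  [accepting]
'c' @ 5: {1,2,7,8,9}  [accepting]
'b' @ 6: {3,4}
'c' @ 7: {1,2,5,6,7,8}  [accepting]
'd' @ 8: {3,4}
'c' @ 9: {1,2,5,6,7,8}  [accepting]
'b' @ 10: {3,4}
'c' @ 11: {1,2,5,6,7,8}  [accepting]
after full input: {1,2,5,6,7,8}  (accept=1 in)

Answer: ACCEPT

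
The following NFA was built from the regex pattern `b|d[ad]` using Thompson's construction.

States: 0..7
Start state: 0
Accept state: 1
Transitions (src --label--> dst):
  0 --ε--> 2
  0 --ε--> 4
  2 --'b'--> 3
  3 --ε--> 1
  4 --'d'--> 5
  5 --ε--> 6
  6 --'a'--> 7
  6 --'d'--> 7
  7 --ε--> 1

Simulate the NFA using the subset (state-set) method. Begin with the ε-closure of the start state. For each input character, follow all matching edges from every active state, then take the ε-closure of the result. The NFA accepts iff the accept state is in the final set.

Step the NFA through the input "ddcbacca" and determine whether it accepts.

Answer: REJECT

Derivation:
initial (ε-close {0}): {0,2,4}
'd' @ 1: {5,6}
'd' @ 2: {1,7}  ✓accept
'c' @ 3: {}  — state set empty
rest 'bacca' ignored (set empty)
after full input: {}  (accept=1 not in)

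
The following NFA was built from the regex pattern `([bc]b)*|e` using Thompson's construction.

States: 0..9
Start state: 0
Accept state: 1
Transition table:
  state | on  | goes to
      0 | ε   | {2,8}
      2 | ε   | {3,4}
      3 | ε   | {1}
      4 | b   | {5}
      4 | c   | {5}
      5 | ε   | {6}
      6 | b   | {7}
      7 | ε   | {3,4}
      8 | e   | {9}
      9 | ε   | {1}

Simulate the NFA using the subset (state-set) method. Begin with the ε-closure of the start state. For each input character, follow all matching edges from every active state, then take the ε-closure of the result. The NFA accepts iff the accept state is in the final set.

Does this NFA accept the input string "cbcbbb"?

start: ε-closure({0}) = {0,1,2,3,4,8}
'c' @ 1: {5,6}
'b' @ 2: {1,3,4,7}  [accepting]
'c' @ 3: {5,6}
'b' @ 4: {1,3,4,7}  [accepting]
'b' @ 5: {5,6}
'b' @ 6: {1,3,4,7}  [accepting]
after full input: {1,3,4,7}  (accept=1 in)

Answer: ACCEPT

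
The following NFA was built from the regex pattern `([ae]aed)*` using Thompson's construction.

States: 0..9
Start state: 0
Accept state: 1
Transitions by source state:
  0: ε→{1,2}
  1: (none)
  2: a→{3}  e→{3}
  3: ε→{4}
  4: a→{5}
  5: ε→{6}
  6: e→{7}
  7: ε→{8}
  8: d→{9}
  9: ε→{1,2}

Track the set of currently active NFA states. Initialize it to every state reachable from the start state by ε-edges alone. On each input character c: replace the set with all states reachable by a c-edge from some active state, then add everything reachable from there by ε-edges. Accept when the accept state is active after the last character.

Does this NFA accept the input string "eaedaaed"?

S₀ = ε-closure({0}) = {0,1,2}
'e' @ 1: {3,4}
'a' @ 2: {5,6}
'e' @ 3: {7,8}
'd' @ 4: {1,2,9}  (accept∈set)
'a' @ 5: {3,4}
'a' @ 6: {5,6}
'e' @ 7: {7,8}
'd' @ 8: {1,2,9}  (accept∈set)
final: {1,2,9}; accept 1 in set

Answer: ACCEPT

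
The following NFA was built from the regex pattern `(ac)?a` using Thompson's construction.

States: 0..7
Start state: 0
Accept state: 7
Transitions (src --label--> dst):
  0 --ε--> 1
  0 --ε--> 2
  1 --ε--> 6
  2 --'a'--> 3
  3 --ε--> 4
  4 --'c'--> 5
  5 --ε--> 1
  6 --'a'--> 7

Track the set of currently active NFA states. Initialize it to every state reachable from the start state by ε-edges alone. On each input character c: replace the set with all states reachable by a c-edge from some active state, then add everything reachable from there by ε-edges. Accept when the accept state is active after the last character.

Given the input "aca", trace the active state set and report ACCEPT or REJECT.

Answer: ACCEPT

Steps:
S₀ = ε-closure({0}) = {0,1,2,6}
'a' @ 1: {3,4,7}  ✓accept
'c' @ 2: {1,5,6}
'a' @ 3: {7}  ✓accept
after full input: {7}  (accept=7 in)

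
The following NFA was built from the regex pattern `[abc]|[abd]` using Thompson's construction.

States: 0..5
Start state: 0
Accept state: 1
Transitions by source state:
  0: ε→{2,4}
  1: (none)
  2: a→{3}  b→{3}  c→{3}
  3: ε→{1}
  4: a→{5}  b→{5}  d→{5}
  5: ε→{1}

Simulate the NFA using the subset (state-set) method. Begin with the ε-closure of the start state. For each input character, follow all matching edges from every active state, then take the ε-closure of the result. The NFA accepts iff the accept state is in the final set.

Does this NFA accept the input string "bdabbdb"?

Answer: REJECT

Derivation:
start: ε-closure({0}) = {0,2,4}
'b' @ 1: {1,3,5}  [accepting]
'd' @ 2: {}  — no active states
rest 'abbdb' ignored (set empty)
final: {}; accept 1 not in set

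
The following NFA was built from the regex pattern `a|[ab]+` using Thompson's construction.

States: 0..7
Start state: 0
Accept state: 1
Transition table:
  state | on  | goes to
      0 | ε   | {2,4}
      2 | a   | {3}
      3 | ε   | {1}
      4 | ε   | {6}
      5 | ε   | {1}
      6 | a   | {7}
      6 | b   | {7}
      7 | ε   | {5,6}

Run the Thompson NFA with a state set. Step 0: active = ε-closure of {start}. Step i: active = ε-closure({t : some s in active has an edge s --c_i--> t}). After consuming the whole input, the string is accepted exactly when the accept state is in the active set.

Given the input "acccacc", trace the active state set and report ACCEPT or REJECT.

initial (ε-close {0}): {0,2,4,6}
'a' @ 1: {1,3,5,6,7}  (accept∈set)
'c' @ 2: {}  — dead — no transitions
rest 'ccacc' ignored (set empty)
after full input: {}  (accept=1 not in)

Answer: REJECT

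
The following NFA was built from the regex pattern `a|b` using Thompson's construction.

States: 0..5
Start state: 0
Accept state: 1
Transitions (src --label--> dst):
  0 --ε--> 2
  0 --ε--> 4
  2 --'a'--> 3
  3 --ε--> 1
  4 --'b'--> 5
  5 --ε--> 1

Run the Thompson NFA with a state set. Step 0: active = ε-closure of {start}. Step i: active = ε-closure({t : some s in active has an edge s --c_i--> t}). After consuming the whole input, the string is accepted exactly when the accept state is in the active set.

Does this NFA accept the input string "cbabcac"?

Answer: REJECT

Steps:
start: ε-closure({0}) = {0,2,4}
'c' @ 1: {}  — no active states
rest 'babcac' ignored (set empty)
final: {}; accept 1 not in set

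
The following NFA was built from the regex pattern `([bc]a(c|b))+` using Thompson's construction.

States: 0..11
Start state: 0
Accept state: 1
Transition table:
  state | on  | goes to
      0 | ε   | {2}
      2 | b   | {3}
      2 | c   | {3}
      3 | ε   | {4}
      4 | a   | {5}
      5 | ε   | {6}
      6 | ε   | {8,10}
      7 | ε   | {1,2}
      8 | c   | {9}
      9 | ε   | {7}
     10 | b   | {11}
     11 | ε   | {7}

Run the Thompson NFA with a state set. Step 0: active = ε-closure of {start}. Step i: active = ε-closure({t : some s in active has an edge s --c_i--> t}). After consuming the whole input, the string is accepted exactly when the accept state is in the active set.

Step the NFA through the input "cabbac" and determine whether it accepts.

S₀ = ε-closure({0}) = {0,2}
'c' @ 1: {3,4}
'a' @ 2: {5,6,8,10}
'b' @ 3: {1,2,7,11}  ✓accept
'b' @ 4: {3,4}
'a' @ 5: {5,6,8,10}
'c' @ 6: {1,2,7,9}  ✓accept
final: {1,2,7,9}; accept 1 in set

Answer: ACCEPT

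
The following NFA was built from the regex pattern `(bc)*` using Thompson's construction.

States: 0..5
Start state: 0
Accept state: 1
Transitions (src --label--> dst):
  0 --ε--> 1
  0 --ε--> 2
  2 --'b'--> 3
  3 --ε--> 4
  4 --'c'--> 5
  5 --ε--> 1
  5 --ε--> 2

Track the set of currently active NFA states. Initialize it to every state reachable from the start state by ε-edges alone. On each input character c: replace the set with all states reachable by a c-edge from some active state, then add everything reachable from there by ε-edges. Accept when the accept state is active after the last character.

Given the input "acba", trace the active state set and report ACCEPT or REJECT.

S₀ = ε-closure({0}) = {0,1,2}
'a' @ 1: {}  — state set empty
rest 'cba' ignored (set empty)
after full input: {}  (accept=1 not in)

Answer: REJECT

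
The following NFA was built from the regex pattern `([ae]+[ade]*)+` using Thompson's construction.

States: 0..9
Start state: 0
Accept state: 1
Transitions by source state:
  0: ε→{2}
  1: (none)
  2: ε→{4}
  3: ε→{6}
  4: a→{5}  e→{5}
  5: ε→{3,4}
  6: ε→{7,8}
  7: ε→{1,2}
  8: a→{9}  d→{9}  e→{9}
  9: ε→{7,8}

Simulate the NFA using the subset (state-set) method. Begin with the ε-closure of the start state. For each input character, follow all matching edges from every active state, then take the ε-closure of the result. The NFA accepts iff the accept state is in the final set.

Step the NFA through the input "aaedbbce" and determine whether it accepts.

start: ε-closure({0}) = {0,2,4}
'a' @ 1: {1,2,3,4,5,6,7,8}  [accepting]
'a' @ 2: {1,2,3,4,5,6,7,8,9}  [accepting]
'e' @ 3: {1,2,3,4,5,6,7,8,9}  [accepting]
'd' @ 4: {1,2,4,7,8,9}  [accepting]
'b' @ 5: {}  — state set empty
rest 'bce' ignored (set empty)
end set {} — state 1 not in

Answer: REJECT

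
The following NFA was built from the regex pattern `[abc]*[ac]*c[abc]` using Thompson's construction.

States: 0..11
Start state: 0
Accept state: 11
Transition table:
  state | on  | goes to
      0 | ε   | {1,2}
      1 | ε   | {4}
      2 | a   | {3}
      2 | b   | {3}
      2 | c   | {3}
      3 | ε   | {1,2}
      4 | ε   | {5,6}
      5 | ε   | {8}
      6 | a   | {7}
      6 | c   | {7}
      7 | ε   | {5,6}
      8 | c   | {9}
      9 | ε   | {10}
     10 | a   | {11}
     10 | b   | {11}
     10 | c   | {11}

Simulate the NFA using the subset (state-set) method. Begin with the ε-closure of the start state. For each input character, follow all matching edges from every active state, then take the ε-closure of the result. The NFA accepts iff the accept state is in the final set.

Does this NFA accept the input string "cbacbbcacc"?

initial (ε-close {0}): {0,1,2,4,5,6,8}
'c' @ 1: {1,2,3,4,5,6,7,8,9,10}
'b' @ 2: {1,2,3,4,5,6,8,11}  [accepting]
'a' @ 3: {1,2,3,4,5,6,7,8}
'c' @ 4: {1,2,3,4,5,6,7,8,9,10}
'b' @ 5: {1,2,3,4,5,6,8,11}  [accepting]
'b' @ 6: {1,2,3,4,5,6,8}
'c' @ 7: {1,2,3,4,5,6,7,8,9,10}
'a' @ 8: {1,2,3,4,5,6,7,8,11}  [accepting]
'c' @ 9: {1,2,3,4,5,6,7,8,9,10}
'c' @ 10: {1,2,3,4,5,6,7,8,9,10,11}  [accepting]
after full input: {1,2,3,4,5,6,7,8,9,10,11}  (accept=11 in)

Answer: ACCEPT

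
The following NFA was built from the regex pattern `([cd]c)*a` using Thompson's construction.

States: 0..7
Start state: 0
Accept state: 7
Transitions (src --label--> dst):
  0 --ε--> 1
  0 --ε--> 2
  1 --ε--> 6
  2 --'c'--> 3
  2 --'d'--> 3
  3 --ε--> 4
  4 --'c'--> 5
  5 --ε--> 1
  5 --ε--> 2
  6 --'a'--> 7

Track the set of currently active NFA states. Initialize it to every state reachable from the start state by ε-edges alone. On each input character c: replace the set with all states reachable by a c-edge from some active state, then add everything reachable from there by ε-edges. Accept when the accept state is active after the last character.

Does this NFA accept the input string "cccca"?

Answer: ACCEPT

Steps:
start: ε-closure({0}) = {0,1,2,6}
'c' @ 1: {3,4}
'c' @ 2: {1,2,5,6}
'c' @ 3: {3,4}
'c' @ 4: {1,2,5,6}
'a' @ 5: {7}  ✓accept
after full input: {7}  (accept=7 in)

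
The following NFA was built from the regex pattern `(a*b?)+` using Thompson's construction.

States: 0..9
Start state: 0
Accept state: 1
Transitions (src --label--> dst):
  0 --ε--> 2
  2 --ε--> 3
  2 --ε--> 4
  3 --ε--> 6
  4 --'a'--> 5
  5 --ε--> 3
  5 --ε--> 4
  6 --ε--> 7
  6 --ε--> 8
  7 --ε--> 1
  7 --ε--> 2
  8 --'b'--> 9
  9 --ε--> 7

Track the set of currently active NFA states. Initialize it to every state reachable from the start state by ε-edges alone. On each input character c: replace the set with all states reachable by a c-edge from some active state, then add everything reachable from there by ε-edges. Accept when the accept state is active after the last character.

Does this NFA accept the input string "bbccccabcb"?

Answer: REJECT

Trace:
start: ε-closure({0}) = {0,1,2,3,4,6,7,8}
'b' @ 1: {1,2,3,4,6,7,8,9}  [accepting]
'b' @ 2: {1,2,3,4,6,7,8,9}  [accepting]
'c' @ 3: {}  — state set empty
rest 'cccabcb' ignored (set empty)
final: {}; accept 1 not in set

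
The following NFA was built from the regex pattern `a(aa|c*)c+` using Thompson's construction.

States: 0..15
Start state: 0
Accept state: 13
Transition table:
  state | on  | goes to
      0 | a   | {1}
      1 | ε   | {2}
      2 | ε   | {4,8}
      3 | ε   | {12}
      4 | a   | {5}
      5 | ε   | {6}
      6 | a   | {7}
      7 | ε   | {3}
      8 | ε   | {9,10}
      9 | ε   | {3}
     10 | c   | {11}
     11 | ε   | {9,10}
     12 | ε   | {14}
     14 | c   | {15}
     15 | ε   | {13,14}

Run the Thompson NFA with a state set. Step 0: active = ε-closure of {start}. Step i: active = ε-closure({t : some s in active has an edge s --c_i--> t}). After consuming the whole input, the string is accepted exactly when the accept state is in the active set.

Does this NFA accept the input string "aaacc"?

Answer: ACCEPT

Derivation:
S₀ = ε-closure({0}) = {0}
'a' @ 1: {1,2,3,4,8,9,10,12,14}
'a' @ 2: {5,6}
'a' @ 3: {3,7,12,14}
'c' @ 4: {13,14,15}  (accept∈set)
'c' @ 5: {13,14,15}  (accept∈set)
end set {13,14,15} — state 13 in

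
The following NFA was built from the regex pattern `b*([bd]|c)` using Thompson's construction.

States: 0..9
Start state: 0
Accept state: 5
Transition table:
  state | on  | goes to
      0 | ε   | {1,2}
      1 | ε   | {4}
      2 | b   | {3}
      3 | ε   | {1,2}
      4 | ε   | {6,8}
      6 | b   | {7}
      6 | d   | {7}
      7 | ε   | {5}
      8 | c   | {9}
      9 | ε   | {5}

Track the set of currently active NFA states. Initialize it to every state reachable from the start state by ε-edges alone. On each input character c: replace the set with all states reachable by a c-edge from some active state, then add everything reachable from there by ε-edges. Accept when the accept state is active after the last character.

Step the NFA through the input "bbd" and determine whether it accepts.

initial (ε-close {0}): {0,1,2,4,6,8}
'b' @ 1: {1,2,3,4,5,6,7,8}  ✓accept
'b' @ 2: {1,2,3,4,5,6,7,8}  ✓accept
'd' @ 3: {5,7}  ✓accept
after full input: {5,7}  (accept=5 in)

Answer: ACCEPT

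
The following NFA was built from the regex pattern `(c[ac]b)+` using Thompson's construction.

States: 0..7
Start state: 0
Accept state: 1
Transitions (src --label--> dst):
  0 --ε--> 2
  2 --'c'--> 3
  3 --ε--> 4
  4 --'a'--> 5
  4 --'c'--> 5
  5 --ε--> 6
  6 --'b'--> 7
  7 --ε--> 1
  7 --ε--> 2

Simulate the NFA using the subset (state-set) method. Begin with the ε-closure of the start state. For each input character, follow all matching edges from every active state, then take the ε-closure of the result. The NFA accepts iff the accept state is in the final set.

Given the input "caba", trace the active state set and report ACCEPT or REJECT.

initial (ε-close {0}): {0,2}
'c' @ 1: {3,4}
'a' @ 2: {5,6}
'b' @ 3: {1,2,7}  ✓accept
'a' @ 4: {}  — state set empty
after full input: {}  (accept=1 not in)

Answer: REJECT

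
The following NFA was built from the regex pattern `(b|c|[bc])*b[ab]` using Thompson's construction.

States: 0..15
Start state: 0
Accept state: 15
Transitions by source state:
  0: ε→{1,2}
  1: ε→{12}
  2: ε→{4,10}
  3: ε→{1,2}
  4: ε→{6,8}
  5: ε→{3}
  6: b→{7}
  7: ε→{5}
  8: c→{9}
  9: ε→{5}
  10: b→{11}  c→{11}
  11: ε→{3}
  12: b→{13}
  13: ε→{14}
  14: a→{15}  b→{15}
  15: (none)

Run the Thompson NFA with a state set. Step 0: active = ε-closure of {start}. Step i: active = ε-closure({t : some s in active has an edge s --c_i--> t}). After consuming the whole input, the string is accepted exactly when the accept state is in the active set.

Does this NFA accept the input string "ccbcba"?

Answer: ACCEPT

Steps:
initial (ε-close {0}): {0,1,2,4,6,8,10,12}
'c' @ 1: {1,2,3,4,5,6,8,9,10,11,12}
'c' @ 2: {1,2,3,4,5,6,8,9,10,11,12}
'b' @ 3: {1,2,3,4,5,6,7,8,10,11,12,13,14}
'c' @ 4: {1,2,3,4,5,6,8,9,10,11,12}
'b' @ 5: {1,2,3,4,5,6,7,8,10,11,12,13,14}
'a' @ 6: {15}  (accept∈set)
after full input: {15}  (accept=15 in)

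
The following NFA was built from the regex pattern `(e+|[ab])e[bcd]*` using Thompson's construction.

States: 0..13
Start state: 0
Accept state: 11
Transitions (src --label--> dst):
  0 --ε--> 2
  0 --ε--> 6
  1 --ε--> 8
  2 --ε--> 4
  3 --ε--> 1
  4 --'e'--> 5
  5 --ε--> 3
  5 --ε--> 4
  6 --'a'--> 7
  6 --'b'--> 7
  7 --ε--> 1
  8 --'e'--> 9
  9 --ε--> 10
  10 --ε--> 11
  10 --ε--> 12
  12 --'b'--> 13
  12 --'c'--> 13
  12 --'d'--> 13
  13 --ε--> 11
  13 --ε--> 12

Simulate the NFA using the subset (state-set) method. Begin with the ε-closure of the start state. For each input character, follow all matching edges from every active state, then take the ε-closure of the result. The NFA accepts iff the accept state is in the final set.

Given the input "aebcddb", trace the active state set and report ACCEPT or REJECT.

Answer: ACCEPT

Trace:
initial (ε-close {0}): {0,2,4,6}
'a' @ 1: {1,7,8}
'e' @ 2: {9,10,11,12}  ✓accept
'b' @ 3: {11,12,13}  ✓accept
'c' @ 4: {11,12,13}  ✓accept
'd' @ 5: {11,12,13}  ✓accept
'd' @ 6: {11,12,13}  ✓accept
'b' @ 7: {11,12,13}  ✓accept
after full input: {11,12,13}  (accept=11 in)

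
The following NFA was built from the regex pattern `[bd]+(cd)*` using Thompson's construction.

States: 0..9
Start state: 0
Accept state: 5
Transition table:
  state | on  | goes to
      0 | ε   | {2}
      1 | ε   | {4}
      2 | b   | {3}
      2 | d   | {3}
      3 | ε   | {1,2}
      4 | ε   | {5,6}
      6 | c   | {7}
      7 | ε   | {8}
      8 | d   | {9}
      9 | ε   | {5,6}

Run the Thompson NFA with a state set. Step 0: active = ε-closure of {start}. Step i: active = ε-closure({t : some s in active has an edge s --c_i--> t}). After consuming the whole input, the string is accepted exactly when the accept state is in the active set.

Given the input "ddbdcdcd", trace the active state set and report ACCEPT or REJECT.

initial (ε-close {0}): {0,2}
'd' @ 1: {1,2,3,4,5,6}  (accept∈set)
'd' @ 2: {1,2,3,4,5,6}  (accept∈set)
'b' @ 3: {1,2,3,4,5,6}  (accept∈set)
'd' @ 4: {1,2,3,4,5,6}  (accept∈set)
'c' @ 5: {7,8}
'd' @ 6: {5,6,9}  (accept∈set)
'c' @ 7: {7,8}
'd' @ 8: {5,6,9}  (accept∈set)
after full input: {5,6,9}  (accept=5 in)

Answer: ACCEPT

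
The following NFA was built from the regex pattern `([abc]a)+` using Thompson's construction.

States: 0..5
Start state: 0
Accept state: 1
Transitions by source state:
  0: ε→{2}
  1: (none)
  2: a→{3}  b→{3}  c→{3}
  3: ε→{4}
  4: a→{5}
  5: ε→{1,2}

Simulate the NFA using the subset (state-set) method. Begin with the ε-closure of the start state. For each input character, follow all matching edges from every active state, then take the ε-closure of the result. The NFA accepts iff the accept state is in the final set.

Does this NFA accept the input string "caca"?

Answer: ACCEPT

Steps:
start: ε-closure({0}) = {0,2}
'c' @ 1: {3,4}
'a' @ 2: {1,2,5}  (accept∈set)
'c' @ 3: {3,4}
'a' @ 4: {1,2,5}  (accept∈set)
after full input: {1,2,5}  (accept=1 in)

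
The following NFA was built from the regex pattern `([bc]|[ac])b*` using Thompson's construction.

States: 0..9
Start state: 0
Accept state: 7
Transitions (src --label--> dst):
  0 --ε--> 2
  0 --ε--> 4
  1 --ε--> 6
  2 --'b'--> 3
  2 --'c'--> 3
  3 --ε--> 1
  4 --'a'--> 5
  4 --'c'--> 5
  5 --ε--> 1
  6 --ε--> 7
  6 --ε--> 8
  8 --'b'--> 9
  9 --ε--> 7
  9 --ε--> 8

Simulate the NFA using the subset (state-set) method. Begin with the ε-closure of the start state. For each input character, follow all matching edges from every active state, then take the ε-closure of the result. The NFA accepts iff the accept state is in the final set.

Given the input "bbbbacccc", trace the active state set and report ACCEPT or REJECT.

start: ε-closure({0}) = {0,2,4}
'b' @ 1: {1,3,6,7,8}  [accepting]
'b' @ 2: {7,8,9}  [accepting]
'b' @ 3: {7,8,9}  [accepting]
'b' @ 4: {7,8,9}  [accepting]
'a' @ 5: {}  — no active states
rest 'cccc' ignored (set empty)
end set {} — state 7 not in

Answer: REJECT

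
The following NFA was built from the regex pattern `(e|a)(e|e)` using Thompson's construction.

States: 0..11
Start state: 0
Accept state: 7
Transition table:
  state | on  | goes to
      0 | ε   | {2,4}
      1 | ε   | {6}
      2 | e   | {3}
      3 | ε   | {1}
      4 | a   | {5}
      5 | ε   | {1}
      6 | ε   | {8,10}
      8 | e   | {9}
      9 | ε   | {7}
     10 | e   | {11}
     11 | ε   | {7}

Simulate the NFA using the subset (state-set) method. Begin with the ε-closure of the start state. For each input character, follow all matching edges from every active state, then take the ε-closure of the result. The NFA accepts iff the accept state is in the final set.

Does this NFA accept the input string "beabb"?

Answer: REJECT

Trace:
S₀ = ε-closure({0}) = {0,2,4}
'b' @ 1: {}  — state set empty
rest 'eabb' ignored (set empty)
final: {}; accept 7 not in set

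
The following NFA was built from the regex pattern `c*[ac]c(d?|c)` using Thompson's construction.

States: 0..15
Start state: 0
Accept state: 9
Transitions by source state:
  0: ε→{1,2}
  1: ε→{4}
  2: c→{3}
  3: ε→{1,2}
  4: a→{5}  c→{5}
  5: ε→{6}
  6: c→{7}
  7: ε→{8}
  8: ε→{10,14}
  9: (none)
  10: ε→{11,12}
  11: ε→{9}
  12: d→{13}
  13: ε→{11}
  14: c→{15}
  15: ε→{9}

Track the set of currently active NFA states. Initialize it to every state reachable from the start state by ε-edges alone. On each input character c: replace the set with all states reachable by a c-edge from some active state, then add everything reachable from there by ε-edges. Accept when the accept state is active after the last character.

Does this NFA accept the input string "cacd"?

initial (ε-close {0}): {0,1,2,4}
'c' @ 1: {1,2,3,4,5,6}
'a' @ 2: {5,6}
'c' @ 3: {7,8,9,10,11,12,14}  ✓accept
'd' @ 4: {9,11,13}  ✓accept
after full input: {9,11,13}  (accept=9 in)

Answer: ACCEPT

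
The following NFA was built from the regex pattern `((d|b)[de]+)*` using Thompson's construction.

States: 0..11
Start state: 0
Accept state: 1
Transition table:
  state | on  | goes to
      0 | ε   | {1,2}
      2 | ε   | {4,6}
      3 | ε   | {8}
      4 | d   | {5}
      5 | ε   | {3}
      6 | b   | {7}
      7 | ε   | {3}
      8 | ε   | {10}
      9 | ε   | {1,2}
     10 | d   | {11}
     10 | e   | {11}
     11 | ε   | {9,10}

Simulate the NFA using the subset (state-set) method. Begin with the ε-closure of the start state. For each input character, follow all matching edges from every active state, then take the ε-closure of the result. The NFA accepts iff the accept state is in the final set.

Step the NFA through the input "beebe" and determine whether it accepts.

Answer: ACCEPT

Steps:
initial (ε-close {0}): {0,1,2,4,6}
'b' @ 1: {3,7,8,10}
'e' @ 2: {1,2,4,6,9,10,11}  (accept∈set)
'e' @ 3: {1,2,4,6,9,10,11}  (accept∈set)
'b' @ 4: {3,7,8,10}
'e' @ 5: {1,2,4,6,9,10,11}  (accept∈set)
end set {1,2,4,6,9,10,11} — state 1 in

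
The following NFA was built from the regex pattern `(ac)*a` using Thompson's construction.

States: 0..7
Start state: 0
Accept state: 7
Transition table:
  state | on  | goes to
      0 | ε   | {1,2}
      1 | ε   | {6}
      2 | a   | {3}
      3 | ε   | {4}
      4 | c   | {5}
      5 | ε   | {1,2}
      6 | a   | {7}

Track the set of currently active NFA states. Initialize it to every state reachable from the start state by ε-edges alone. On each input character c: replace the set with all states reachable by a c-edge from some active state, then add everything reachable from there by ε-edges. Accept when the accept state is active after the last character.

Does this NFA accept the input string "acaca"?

Answer: ACCEPT

Trace:
initial (ε-close {0}): {0,1,2,6}
'a' @ 1: {3,4,7}  ✓accept
'c' @ 2: {1,2,5,6}
'a' @ 3: {3,4,7}  ✓accept
'c' @ 4: {1,2,5,6}
'a' @ 5: {3,4,7}  ✓accept
final: {3,4,7}; accept 7 in set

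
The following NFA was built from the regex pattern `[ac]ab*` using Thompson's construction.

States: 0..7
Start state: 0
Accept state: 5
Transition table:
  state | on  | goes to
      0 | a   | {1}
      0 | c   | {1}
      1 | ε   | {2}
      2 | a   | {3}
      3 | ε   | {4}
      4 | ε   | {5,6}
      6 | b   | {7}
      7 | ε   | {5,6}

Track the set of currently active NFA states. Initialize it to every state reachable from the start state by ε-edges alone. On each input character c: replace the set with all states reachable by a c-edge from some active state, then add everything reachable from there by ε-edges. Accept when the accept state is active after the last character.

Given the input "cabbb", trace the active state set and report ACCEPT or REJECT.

Answer: ACCEPT

Trace:
start: ε-closure({0}) = {0}
'c' @ 1: {1,2}
'a' @ 2: {3,4,5,6}  [accepting]
'b' @ 3: {5,6,7}  [accepting]
'b' @ 4: {5,6,7}  [accepting]
'b' @ 5: {5,6,7}  [accepting]
end set {5,6,7} — state 5 in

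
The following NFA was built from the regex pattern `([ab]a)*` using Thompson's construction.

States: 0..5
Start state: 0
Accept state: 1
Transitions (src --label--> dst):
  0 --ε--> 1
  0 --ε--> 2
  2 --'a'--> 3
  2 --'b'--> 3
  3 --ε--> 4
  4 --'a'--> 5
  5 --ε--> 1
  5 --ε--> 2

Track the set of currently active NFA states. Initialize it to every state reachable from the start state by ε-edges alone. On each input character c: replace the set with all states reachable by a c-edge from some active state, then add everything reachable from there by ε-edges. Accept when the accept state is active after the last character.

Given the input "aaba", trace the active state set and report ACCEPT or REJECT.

initial (ε-close {0}): {0,1,2}
'a' @ 1: {3,4}
'a' @ 2: {1,2,5}  [accepting]
'b' @ 3: {3,4}
'a' @ 4: {1,2,5}  [accepting]
after full input: {1,2,5}  (accept=1 in)

Answer: ACCEPT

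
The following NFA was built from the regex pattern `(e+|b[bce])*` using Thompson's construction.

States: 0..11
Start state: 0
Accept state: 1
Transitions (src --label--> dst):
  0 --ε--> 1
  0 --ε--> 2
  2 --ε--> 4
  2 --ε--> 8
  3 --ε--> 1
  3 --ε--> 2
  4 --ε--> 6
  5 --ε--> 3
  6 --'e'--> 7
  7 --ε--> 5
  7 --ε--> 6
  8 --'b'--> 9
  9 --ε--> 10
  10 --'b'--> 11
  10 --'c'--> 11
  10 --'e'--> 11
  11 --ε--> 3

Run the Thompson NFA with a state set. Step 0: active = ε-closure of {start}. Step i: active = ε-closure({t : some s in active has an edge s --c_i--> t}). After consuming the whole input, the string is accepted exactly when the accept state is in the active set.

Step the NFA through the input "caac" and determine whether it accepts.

Answer: REJECT

Derivation:
start: ε-closure({0}) = {0,1,2,4,6,8}
'c' @ 1: {}  — no active states
rest 'aac' ignored (set empty)
after full input: {}  (accept=1 not in)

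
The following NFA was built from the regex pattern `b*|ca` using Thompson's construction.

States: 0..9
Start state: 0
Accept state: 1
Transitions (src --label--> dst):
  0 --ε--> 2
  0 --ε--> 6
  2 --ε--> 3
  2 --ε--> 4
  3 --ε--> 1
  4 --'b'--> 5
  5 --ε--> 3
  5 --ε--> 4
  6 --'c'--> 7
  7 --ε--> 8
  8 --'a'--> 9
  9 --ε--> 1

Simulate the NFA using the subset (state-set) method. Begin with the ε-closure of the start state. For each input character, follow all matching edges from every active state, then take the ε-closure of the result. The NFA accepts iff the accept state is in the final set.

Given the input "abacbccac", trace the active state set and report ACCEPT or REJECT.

Answer: REJECT

Trace:
S₀ = ε-closure({0}) = {0,1,2,3,4,6}
'a' @ 1: {}  — dead — no transitions
rest 'bacbccac' ignored (set empty)
end set {} — state 1 not in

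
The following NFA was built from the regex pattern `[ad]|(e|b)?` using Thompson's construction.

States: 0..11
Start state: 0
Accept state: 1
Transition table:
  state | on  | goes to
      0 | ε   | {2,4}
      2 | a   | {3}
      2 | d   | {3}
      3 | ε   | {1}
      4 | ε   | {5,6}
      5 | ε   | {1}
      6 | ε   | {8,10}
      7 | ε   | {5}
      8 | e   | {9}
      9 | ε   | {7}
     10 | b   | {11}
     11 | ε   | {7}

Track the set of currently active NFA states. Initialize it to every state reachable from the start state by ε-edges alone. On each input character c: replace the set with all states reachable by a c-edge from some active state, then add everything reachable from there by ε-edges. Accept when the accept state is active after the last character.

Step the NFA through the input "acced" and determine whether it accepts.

Answer: REJECT

Trace:
S₀ = ε-closure({0}) = {0,1,2,4,5,6,8,10}
'a' @ 1: {1,3}  [accepting]
'c' @ 2: {}  — state set empty
rest 'ced' ignored (set empty)
after full input: {}  (accept=1 not in)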